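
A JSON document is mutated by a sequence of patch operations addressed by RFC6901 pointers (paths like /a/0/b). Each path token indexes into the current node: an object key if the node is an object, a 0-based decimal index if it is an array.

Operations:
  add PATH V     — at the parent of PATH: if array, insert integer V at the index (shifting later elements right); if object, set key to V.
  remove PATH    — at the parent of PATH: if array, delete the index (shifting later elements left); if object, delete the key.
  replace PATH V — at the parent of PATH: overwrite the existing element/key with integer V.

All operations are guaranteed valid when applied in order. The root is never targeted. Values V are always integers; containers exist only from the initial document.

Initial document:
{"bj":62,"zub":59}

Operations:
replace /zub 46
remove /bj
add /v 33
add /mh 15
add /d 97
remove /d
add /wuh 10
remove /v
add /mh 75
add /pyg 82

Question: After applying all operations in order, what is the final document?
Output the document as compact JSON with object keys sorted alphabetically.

Answer: {"mh":75,"pyg":82,"wuh":10,"zub":46}

Derivation:
After op 1 (replace /zub 46): {"bj":62,"zub":46}
After op 2 (remove /bj): {"zub":46}
After op 3 (add /v 33): {"v":33,"zub":46}
After op 4 (add /mh 15): {"mh":15,"v":33,"zub":46}
After op 5 (add /d 97): {"d":97,"mh":15,"v":33,"zub":46}
After op 6 (remove /d): {"mh":15,"v":33,"zub":46}
After op 7 (add /wuh 10): {"mh":15,"v":33,"wuh":10,"zub":46}
After op 8 (remove /v): {"mh":15,"wuh":10,"zub":46}
After op 9 (add /mh 75): {"mh":75,"wuh":10,"zub":46}
After op 10 (add /pyg 82): {"mh":75,"pyg":82,"wuh":10,"zub":46}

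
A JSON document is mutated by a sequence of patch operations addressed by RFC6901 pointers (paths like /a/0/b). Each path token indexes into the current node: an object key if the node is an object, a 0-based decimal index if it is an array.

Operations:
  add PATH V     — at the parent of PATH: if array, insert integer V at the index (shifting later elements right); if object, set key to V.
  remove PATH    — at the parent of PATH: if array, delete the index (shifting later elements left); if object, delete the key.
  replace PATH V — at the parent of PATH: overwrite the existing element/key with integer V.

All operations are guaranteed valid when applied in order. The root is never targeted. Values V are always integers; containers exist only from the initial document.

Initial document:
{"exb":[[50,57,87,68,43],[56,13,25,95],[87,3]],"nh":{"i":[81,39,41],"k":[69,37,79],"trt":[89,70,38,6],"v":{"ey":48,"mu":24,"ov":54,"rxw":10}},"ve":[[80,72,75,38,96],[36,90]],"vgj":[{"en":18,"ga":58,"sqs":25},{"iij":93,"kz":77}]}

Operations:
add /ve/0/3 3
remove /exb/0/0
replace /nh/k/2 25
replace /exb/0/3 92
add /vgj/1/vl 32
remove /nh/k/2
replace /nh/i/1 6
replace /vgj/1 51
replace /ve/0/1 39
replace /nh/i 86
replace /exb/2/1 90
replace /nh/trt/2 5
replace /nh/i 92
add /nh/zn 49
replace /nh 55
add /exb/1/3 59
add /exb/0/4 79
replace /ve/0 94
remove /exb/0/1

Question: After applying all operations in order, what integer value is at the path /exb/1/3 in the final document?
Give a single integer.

After op 1 (add /ve/0/3 3): {"exb":[[50,57,87,68,43],[56,13,25,95],[87,3]],"nh":{"i":[81,39,41],"k":[69,37,79],"trt":[89,70,38,6],"v":{"ey":48,"mu":24,"ov":54,"rxw":10}},"ve":[[80,72,75,3,38,96],[36,90]],"vgj":[{"en":18,"ga":58,"sqs":25},{"iij":93,"kz":77}]}
After op 2 (remove /exb/0/0): {"exb":[[57,87,68,43],[56,13,25,95],[87,3]],"nh":{"i":[81,39,41],"k":[69,37,79],"trt":[89,70,38,6],"v":{"ey":48,"mu":24,"ov":54,"rxw":10}},"ve":[[80,72,75,3,38,96],[36,90]],"vgj":[{"en":18,"ga":58,"sqs":25},{"iij":93,"kz":77}]}
After op 3 (replace /nh/k/2 25): {"exb":[[57,87,68,43],[56,13,25,95],[87,3]],"nh":{"i":[81,39,41],"k":[69,37,25],"trt":[89,70,38,6],"v":{"ey":48,"mu":24,"ov":54,"rxw":10}},"ve":[[80,72,75,3,38,96],[36,90]],"vgj":[{"en":18,"ga":58,"sqs":25},{"iij":93,"kz":77}]}
After op 4 (replace /exb/0/3 92): {"exb":[[57,87,68,92],[56,13,25,95],[87,3]],"nh":{"i":[81,39,41],"k":[69,37,25],"trt":[89,70,38,6],"v":{"ey":48,"mu":24,"ov":54,"rxw":10}},"ve":[[80,72,75,3,38,96],[36,90]],"vgj":[{"en":18,"ga":58,"sqs":25},{"iij":93,"kz":77}]}
After op 5 (add /vgj/1/vl 32): {"exb":[[57,87,68,92],[56,13,25,95],[87,3]],"nh":{"i":[81,39,41],"k":[69,37,25],"trt":[89,70,38,6],"v":{"ey":48,"mu":24,"ov":54,"rxw":10}},"ve":[[80,72,75,3,38,96],[36,90]],"vgj":[{"en":18,"ga":58,"sqs":25},{"iij":93,"kz":77,"vl":32}]}
After op 6 (remove /nh/k/2): {"exb":[[57,87,68,92],[56,13,25,95],[87,3]],"nh":{"i":[81,39,41],"k":[69,37],"trt":[89,70,38,6],"v":{"ey":48,"mu":24,"ov":54,"rxw":10}},"ve":[[80,72,75,3,38,96],[36,90]],"vgj":[{"en":18,"ga":58,"sqs":25},{"iij":93,"kz":77,"vl":32}]}
After op 7 (replace /nh/i/1 6): {"exb":[[57,87,68,92],[56,13,25,95],[87,3]],"nh":{"i":[81,6,41],"k":[69,37],"trt":[89,70,38,6],"v":{"ey":48,"mu":24,"ov":54,"rxw":10}},"ve":[[80,72,75,3,38,96],[36,90]],"vgj":[{"en":18,"ga":58,"sqs":25},{"iij":93,"kz":77,"vl":32}]}
After op 8 (replace /vgj/1 51): {"exb":[[57,87,68,92],[56,13,25,95],[87,3]],"nh":{"i":[81,6,41],"k":[69,37],"trt":[89,70,38,6],"v":{"ey":48,"mu":24,"ov":54,"rxw":10}},"ve":[[80,72,75,3,38,96],[36,90]],"vgj":[{"en":18,"ga":58,"sqs":25},51]}
After op 9 (replace /ve/0/1 39): {"exb":[[57,87,68,92],[56,13,25,95],[87,3]],"nh":{"i":[81,6,41],"k":[69,37],"trt":[89,70,38,6],"v":{"ey":48,"mu":24,"ov":54,"rxw":10}},"ve":[[80,39,75,3,38,96],[36,90]],"vgj":[{"en":18,"ga":58,"sqs":25},51]}
After op 10 (replace /nh/i 86): {"exb":[[57,87,68,92],[56,13,25,95],[87,3]],"nh":{"i":86,"k":[69,37],"trt":[89,70,38,6],"v":{"ey":48,"mu":24,"ov":54,"rxw":10}},"ve":[[80,39,75,3,38,96],[36,90]],"vgj":[{"en":18,"ga":58,"sqs":25},51]}
After op 11 (replace /exb/2/1 90): {"exb":[[57,87,68,92],[56,13,25,95],[87,90]],"nh":{"i":86,"k":[69,37],"trt":[89,70,38,6],"v":{"ey":48,"mu":24,"ov":54,"rxw":10}},"ve":[[80,39,75,3,38,96],[36,90]],"vgj":[{"en":18,"ga":58,"sqs":25},51]}
After op 12 (replace /nh/trt/2 5): {"exb":[[57,87,68,92],[56,13,25,95],[87,90]],"nh":{"i":86,"k":[69,37],"trt":[89,70,5,6],"v":{"ey":48,"mu":24,"ov":54,"rxw":10}},"ve":[[80,39,75,3,38,96],[36,90]],"vgj":[{"en":18,"ga":58,"sqs":25},51]}
After op 13 (replace /nh/i 92): {"exb":[[57,87,68,92],[56,13,25,95],[87,90]],"nh":{"i":92,"k":[69,37],"trt":[89,70,5,6],"v":{"ey":48,"mu":24,"ov":54,"rxw":10}},"ve":[[80,39,75,3,38,96],[36,90]],"vgj":[{"en":18,"ga":58,"sqs":25},51]}
After op 14 (add /nh/zn 49): {"exb":[[57,87,68,92],[56,13,25,95],[87,90]],"nh":{"i":92,"k":[69,37],"trt":[89,70,5,6],"v":{"ey":48,"mu":24,"ov":54,"rxw":10},"zn":49},"ve":[[80,39,75,3,38,96],[36,90]],"vgj":[{"en":18,"ga":58,"sqs":25},51]}
After op 15 (replace /nh 55): {"exb":[[57,87,68,92],[56,13,25,95],[87,90]],"nh":55,"ve":[[80,39,75,3,38,96],[36,90]],"vgj":[{"en":18,"ga":58,"sqs":25},51]}
After op 16 (add /exb/1/3 59): {"exb":[[57,87,68,92],[56,13,25,59,95],[87,90]],"nh":55,"ve":[[80,39,75,3,38,96],[36,90]],"vgj":[{"en":18,"ga":58,"sqs":25},51]}
After op 17 (add /exb/0/4 79): {"exb":[[57,87,68,92,79],[56,13,25,59,95],[87,90]],"nh":55,"ve":[[80,39,75,3,38,96],[36,90]],"vgj":[{"en":18,"ga":58,"sqs":25},51]}
After op 18 (replace /ve/0 94): {"exb":[[57,87,68,92,79],[56,13,25,59,95],[87,90]],"nh":55,"ve":[94,[36,90]],"vgj":[{"en":18,"ga":58,"sqs":25},51]}
After op 19 (remove /exb/0/1): {"exb":[[57,68,92,79],[56,13,25,59,95],[87,90]],"nh":55,"ve":[94,[36,90]],"vgj":[{"en":18,"ga":58,"sqs":25},51]}
Value at /exb/1/3: 59

Answer: 59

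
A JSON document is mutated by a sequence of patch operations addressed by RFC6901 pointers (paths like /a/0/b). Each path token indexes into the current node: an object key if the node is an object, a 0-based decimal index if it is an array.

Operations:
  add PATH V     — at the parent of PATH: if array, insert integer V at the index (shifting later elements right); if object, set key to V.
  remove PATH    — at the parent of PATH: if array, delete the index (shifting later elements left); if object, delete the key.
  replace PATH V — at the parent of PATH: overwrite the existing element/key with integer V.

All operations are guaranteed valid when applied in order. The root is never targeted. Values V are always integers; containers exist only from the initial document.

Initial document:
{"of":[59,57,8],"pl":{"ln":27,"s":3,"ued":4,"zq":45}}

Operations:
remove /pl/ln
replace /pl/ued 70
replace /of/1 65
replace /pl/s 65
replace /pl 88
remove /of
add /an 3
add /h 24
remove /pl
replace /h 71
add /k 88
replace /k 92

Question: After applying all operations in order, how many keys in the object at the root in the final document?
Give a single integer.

Answer: 3

Derivation:
After op 1 (remove /pl/ln): {"of":[59,57,8],"pl":{"s":3,"ued":4,"zq":45}}
After op 2 (replace /pl/ued 70): {"of":[59,57,8],"pl":{"s":3,"ued":70,"zq":45}}
After op 3 (replace /of/1 65): {"of":[59,65,8],"pl":{"s":3,"ued":70,"zq":45}}
After op 4 (replace /pl/s 65): {"of":[59,65,8],"pl":{"s":65,"ued":70,"zq":45}}
After op 5 (replace /pl 88): {"of":[59,65,8],"pl":88}
After op 6 (remove /of): {"pl":88}
After op 7 (add /an 3): {"an":3,"pl":88}
After op 8 (add /h 24): {"an":3,"h":24,"pl":88}
After op 9 (remove /pl): {"an":3,"h":24}
After op 10 (replace /h 71): {"an":3,"h":71}
After op 11 (add /k 88): {"an":3,"h":71,"k":88}
After op 12 (replace /k 92): {"an":3,"h":71,"k":92}
Size at the root: 3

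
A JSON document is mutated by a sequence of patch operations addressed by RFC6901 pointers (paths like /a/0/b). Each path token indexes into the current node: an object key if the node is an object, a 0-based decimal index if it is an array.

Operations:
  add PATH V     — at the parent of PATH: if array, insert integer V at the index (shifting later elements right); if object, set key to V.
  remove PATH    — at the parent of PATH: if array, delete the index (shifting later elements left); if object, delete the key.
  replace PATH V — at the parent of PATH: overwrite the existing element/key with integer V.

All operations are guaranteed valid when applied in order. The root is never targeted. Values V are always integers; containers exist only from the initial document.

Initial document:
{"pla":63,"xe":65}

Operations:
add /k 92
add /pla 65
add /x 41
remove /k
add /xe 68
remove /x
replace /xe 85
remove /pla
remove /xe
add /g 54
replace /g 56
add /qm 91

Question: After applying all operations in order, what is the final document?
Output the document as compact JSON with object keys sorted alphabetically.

After op 1 (add /k 92): {"k":92,"pla":63,"xe":65}
After op 2 (add /pla 65): {"k":92,"pla":65,"xe":65}
After op 3 (add /x 41): {"k":92,"pla":65,"x":41,"xe":65}
After op 4 (remove /k): {"pla":65,"x":41,"xe":65}
After op 5 (add /xe 68): {"pla":65,"x":41,"xe":68}
After op 6 (remove /x): {"pla":65,"xe":68}
After op 7 (replace /xe 85): {"pla":65,"xe":85}
After op 8 (remove /pla): {"xe":85}
After op 9 (remove /xe): {}
After op 10 (add /g 54): {"g":54}
After op 11 (replace /g 56): {"g":56}
After op 12 (add /qm 91): {"g":56,"qm":91}

Answer: {"g":56,"qm":91}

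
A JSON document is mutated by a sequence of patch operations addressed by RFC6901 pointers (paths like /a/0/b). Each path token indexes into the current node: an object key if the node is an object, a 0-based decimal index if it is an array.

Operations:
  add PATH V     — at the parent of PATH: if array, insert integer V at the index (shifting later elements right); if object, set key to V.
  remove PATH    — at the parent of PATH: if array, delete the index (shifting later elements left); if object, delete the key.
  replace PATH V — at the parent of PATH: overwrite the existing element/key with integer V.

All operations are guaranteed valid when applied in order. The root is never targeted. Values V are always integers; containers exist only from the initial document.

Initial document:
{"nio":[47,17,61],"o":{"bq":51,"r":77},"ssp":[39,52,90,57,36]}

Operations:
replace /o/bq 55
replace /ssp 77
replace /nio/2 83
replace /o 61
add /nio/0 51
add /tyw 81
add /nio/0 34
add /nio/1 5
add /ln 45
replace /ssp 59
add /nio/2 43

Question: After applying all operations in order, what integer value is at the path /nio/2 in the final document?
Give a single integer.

Answer: 43

Derivation:
After op 1 (replace /o/bq 55): {"nio":[47,17,61],"o":{"bq":55,"r":77},"ssp":[39,52,90,57,36]}
After op 2 (replace /ssp 77): {"nio":[47,17,61],"o":{"bq":55,"r":77},"ssp":77}
After op 3 (replace /nio/2 83): {"nio":[47,17,83],"o":{"bq":55,"r":77},"ssp":77}
After op 4 (replace /o 61): {"nio":[47,17,83],"o":61,"ssp":77}
After op 5 (add /nio/0 51): {"nio":[51,47,17,83],"o":61,"ssp":77}
After op 6 (add /tyw 81): {"nio":[51,47,17,83],"o":61,"ssp":77,"tyw":81}
After op 7 (add /nio/0 34): {"nio":[34,51,47,17,83],"o":61,"ssp":77,"tyw":81}
After op 8 (add /nio/1 5): {"nio":[34,5,51,47,17,83],"o":61,"ssp":77,"tyw":81}
After op 9 (add /ln 45): {"ln":45,"nio":[34,5,51,47,17,83],"o":61,"ssp":77,"tyw":81}
After op 10 (replace /ssp 59): {"ln":45,"nio":[34,5,51,47,17,83],"o":61,"ssp":59,"tyw":81}
After op 11 (add /nio/2 43): {"ln":45,"nio":[34,5,43,51,47,17,83],"o":61,"ssp":59,"tyw":81}
Value at /nio/2: 43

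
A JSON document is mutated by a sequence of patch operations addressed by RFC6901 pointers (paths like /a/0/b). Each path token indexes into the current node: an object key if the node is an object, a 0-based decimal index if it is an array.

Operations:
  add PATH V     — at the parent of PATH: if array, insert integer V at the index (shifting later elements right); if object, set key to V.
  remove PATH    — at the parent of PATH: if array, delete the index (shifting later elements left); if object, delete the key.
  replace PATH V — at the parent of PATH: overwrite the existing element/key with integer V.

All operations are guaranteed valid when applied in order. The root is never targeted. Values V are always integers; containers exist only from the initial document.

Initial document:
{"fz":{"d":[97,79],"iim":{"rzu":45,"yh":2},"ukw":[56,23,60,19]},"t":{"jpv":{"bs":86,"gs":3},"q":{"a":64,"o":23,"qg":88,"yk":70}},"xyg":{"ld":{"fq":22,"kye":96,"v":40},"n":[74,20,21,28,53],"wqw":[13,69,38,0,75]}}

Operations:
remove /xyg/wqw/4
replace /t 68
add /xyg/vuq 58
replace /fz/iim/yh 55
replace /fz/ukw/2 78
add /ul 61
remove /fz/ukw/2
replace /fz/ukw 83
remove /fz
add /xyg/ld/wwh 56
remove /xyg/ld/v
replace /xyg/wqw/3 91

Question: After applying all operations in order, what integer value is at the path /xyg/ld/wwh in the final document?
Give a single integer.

Answer: 56

Derivation:
After op 1 (remove /xyg/wqw/4): {"fz":{"d":[97,79],"iim":{"rzu":45,"yh":2},"ukw":[56,23,60,19]},"t":{"jpv":{"bs":86,"gs":3},"q":{"a":64,"o":23,"qg":88,"yk":70}},"xyg":{"ld":{"fq":22,"kye":96,"v":40},"n":[74,20,21,28,53],"wqw":[13,69,38,0]}}
After op 2 (replace /t 68): {"fz":{"d":[97,79],"iim":{"rzu":45,"yh":2},"ukw":[56,23,60,19]},"t":68,"xyg":{"ld":{"fq":22,"kye":96,"v":40},"n":[74,20,21,28,53],"wqw":[13,69,38,0]}}
After op 3 (add /xyg/vuq 58): {"fz":{"d":[97,79],"iim":{"rzu":45,"yh":2},"ukw":[56,23,60,19]},"t":68,"xyg":{"ld":{"fq":22,"kye":96,"v":40},"n":[74,20,21,28,53],"vuq":58,"wqw":[13,69,38,0]}}
After op 4 (replace /fz/iim/yh 55): {"fz":{"d":[97,79],"iim":{"rzu":45,"yh":55},"ukw":[56,23,60,19]},"t":68,"xyg":{"ld":{"fq":22,"kye":96,"v":40},"n":[74,20,21,28,53],"vuq":58,"wqw":[13,69,38,0]}}
After op 5 (replace /fz/ukw/2 78): {"fz":{"d":[97,79],"iim":{"rzu":45,"yh":55},"ukw":[56,23,78,19]},"t":68,"xyg":{"ld":{"fq":22,"kye":96,"v":40},"n":[74,20,21,28,53],"vuq":58,"wqw":[13,69,38,0]}}
After op 6 (add /ul 61): {"fz":{"d":[97,79],"iim":{"rzu":45,"yh":55},"ukw":[56,23,78,19]},"t":68,"ul":61,"xyg":{"ld":{"fq":22,"kye":96,"v":40},"n":[74,20,21,28,53],"vuq":58,"wqw":[13,69,38,0]}}
After op 7 (remove /fz/ukw/2): {"fz":{"d":[97,79],"iim":{"rzu":45,"yh":55},"ukw":[56,23,19]},"t":68,"ul":61,"xyg":{"ld":{"fq":22,"kye":96,"v":40},"n":[74,20,21,28,53],"vuq":58,"wqw":[13,69,38,0]}}
After op 8 (replace /fz/ukw 83): {"fz":{"d":[97,79],"iim":{"rzu":45,"yh":55},"ukw":83},"t":68,"ul":61,"xyg":{"ld":{"fq":22,"kye":96,"v":40},"n":[74,20,21,28,53],"vuq":58,"wqw":[13,69,38,0]}}
After op 9 (remove /fz): {"t":68,"ul":61,"xyg":{"ld":{"fq":22,"kye":96,"v":40},"n":[74,20,21,28,53],"vuq":58,"wqw":[13,69,38,0]}}
After op 10 (add /xyg/ld/wwh 56): {"t":68,"ul":61,"xyg":{"ld":{"fq":22,"kye":96,"v":40,"wwh":56},"n":[74,20,21,28,53],"vuq":58,"wqw":[13,69,38,0]}}
After op 11 (remove /xyg/ld/v): {"t":68,"ul":61,"xyg":{"ld":{"fq":22,"kye":96,"wwh":56},"n":[74,20,21,28,53],"vuq":58,"wqw":[13,69,38,0]}}
After op 12 (replace /xyg/wqw/3 91): {"t":68,"ul":61,"xyg":{"ld":{"fq":22,"kye":96,"wwh":56},"n":[74,20,21,28,53],"vuq":58,"wqw":[13,69,38,91]}}
Value at /xyg/ld/wwh: 56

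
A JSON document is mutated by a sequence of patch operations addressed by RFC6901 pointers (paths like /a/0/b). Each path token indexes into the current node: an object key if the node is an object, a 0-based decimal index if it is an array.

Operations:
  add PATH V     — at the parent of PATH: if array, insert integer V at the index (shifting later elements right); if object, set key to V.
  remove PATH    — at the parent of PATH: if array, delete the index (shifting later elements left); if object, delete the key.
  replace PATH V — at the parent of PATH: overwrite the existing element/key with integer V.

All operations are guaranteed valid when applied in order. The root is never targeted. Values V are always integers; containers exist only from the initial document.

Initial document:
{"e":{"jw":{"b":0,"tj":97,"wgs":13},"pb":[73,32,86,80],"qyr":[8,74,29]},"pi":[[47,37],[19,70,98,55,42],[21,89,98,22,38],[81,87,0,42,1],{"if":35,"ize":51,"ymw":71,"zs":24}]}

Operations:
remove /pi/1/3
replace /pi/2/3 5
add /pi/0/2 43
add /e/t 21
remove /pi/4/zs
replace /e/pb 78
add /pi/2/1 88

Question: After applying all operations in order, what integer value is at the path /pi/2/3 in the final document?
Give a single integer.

Answer: 98

Derivation:
After op 1 (remove /pi/1/3): {"e":{"jw":{"b":0,"tj":97,"wgs":13},"pb":[73,32,86,80],"qyr":[8,74,29]},"pi":[[47,37],[19,70,98,42],[21,89,98,22,38],[81,87,0,42,1],{"if":35,"ize":51,"ymw":71,"zs":24}]}
After op 2 (replace /pi/2/3 5): {"e":{"jw":{"b":0,"tj":97,"wgs":13},"pb":[73,32,86,80],"qyr":[8,74,29]},"pi":[[47,37],[19,70,98,42],[21,89,98,5,38],[81,87,0,42,1],{"if":35,"ize":51,"ymw":71,"zs":24}]}
After op 3 (add /pi/0/2 43): {"e":{"jw":{"b":0,"tj":97,"wgs":13},"pb":[73,32,86,80],"qyr":[8,74,29]},"pi":[[47,37,43],[19,70,98,42],[21,89,98,5,38],[81,87,0,42,1],{"if":35,"ize":51,"ymw":71,"zs":24}]}
After op 4 (add /e/t 21): {"e":{"jw":{"b":0,"tj":97,"wgs":13},"pb":[73,32,86,80],"qyr":[8,74,29],"t":21},"pi":[[47,37,43],[19,70,98,42],[21,89,98,5,38],[81,87,0,42,1],{"if":35,"ize":51,"ymw":71,"zs":24}]}
After op 5 (remove /pi/4/zs): {"e":{"jw":{"b":0,"tj":97,"wgs":13},"pb":[73,32,86,80],"qyr":[8,74,29],"t":21},"pi":[[47,37,43],[19,70,98,42],[21,89,98,5,38],[81,87,0,42,1],{"if":35,"ize":51,"ymw":71}]}
After op 6 (replace /e/pb 78): {"e":{"jw":{"b":0,"tj":97,"wgs":13},"pb":78,"qyr":[8,74,29],"t":21},"pi":[[47,37,43],[19,70,98,42],[21,89,98,5,38],[81,87,0,42,1],{"if":35,"ize":51,"ymw":71}]}
After op 7 (add /pi/2/1 88): {"e":{"jw":{"b":0,"tj":97,"wgs":13},"pb":78,"qyr":[8,74,29],"t":21},"pi":[[47,37,43],[19,70,98,42],[21,88,89,98,5,38],[81,87,0,42,1],{"if":35,"ize":51,"ymw":71}]}
Value at /pi/2/3: 98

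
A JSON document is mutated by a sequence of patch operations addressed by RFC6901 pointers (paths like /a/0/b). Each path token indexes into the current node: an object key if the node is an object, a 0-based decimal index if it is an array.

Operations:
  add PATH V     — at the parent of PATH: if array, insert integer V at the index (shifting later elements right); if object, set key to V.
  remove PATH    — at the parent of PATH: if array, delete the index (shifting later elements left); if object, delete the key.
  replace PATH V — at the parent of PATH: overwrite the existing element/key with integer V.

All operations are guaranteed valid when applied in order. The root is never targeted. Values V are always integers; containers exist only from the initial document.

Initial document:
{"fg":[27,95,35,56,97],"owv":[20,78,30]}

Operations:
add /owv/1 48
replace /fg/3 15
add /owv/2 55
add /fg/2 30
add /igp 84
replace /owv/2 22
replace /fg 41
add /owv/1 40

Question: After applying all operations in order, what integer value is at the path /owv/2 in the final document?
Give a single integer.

After op 1 (add /owv/1 48): {"fg":[27,95,35,56,97],"owv":[20,48,78,30]}
After op 2 (replace /fg/3 15): {"fg":[27,95,35,15,97],"owv":[20,48,78,30]}
After op 3 (add /owv/2 55): {"fg":[27,95,35,15,97],"owv":[20,48,55,78,30]}
After op 4 (add /fg/2 30): {"fg":[27,95,30,35,15,97],"owv":[20,48,55,78,30]}
After op 5 (add /igp 84): {"fg":[27,95,30,35,15,97],"igp":84,"owv":[20,48,55,78,30]}
After op 6 (replace /owv/2 22): {"fg":[27,95,30,35,15,97],"igp":84,"owv":[20,48,22,78,30]}
After op 7 (replace /fg 41): {"fg":41,"igp":84,"owv":[20,48,22,78,30]}
After op 8 (add /owv/1 40): {"fg":41,"igp":84,"owv":[20,40,48,22,78,30]}
Value at /owv/2: 48

Answer: 48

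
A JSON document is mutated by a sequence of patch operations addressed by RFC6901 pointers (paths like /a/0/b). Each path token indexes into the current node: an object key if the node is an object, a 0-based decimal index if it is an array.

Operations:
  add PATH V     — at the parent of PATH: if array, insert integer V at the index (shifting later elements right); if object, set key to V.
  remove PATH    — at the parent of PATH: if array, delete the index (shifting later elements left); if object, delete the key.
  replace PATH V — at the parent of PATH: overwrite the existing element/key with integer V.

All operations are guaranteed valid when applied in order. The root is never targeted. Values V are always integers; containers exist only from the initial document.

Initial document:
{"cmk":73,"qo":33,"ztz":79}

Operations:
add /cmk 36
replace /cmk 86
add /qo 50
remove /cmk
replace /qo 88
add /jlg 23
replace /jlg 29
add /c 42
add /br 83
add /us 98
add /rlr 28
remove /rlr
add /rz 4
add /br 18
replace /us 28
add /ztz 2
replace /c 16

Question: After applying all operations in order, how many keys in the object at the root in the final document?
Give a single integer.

Answer: 7

Derivation:
After op 1 (add /cmk 36): {"cmk":36,"qo":33,"ztz":79}
After op 2 (replace /cmk 86): {"cmk":86,"qo":33,"ztz":79}
After op 3 (add /qo 50): {"cmk":86,"qo":50,"ztz":79}
After op 4 (remove /cmk): {"qo":50,"ztz":79}
After op 5 (replace /qo 88): {"qo":88,"ztz":79}
After op 6 (add /jlg 23): {"jlg":23,"qo":88,"ztz":79}
After op 7 (replace /jlg 29): {"jlg":29,"qo":88,"ztz":79}
After op 8 (add /c 42): {"c":42,"jlg":29,"qo":88,"ztz":79}
After op 9 (add /br 83): {"br":83,"c":42,"jlg":29,"qo":88,"ztz":79}
After op 10 (add /us 98): {"br":83,"c":42,"jlg":29,"qo":88,"us":98,"ztz":79}
After op 11 (add /rlr 28): {"br":83,"c":42,"jlg":29,"qo":88,"rlr":28,"us":98,"ztz":79}
After op 12 (remove /rlr): {"br":83,"c":42,"jlg":29,"qo":88,"us":98,"ztz":79}
After op 13 (add /rz 4): {"br":83,"c":42,"jlg":29,"qo":88,"rz":4,"us":98,"ztz":79}
After op 14 (add /br 18): {"br":18,"c":42,"jlg":29,"qo":88,"rz":4,"us":98,"ztz":79}
After op 15 (replace /us 28): {"br":18,"c":42,"jlg":29,"qo":88,"rz":4,"us":28,"ztz":79}
After op 16 (add /ztz 2): {"br":18,"c":42,"jlg":29,"qo":88,"rz":4,"us":28,"ztz":2}
After op 17 (replace /c 16): {"br":18,"c":16,"jlg":29,"qo":88,"rz":4,"us":28,"ztz":2}
Size at the root: 7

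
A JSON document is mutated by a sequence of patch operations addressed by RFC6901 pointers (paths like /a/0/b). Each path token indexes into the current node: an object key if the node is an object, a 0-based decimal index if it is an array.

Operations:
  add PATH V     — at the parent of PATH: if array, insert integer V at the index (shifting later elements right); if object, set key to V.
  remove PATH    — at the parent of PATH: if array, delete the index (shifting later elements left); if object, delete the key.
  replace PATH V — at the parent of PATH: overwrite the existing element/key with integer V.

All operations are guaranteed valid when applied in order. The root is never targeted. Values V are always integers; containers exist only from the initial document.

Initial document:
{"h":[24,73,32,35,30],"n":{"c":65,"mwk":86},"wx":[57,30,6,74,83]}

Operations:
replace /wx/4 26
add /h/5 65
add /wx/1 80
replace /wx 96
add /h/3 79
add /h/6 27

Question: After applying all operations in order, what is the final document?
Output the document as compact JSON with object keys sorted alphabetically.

Answer: {"h":[24,73,32,79,35,30,27,65],"n":{"c":65,"mwk":86},"wx":96}

Derivation:
After op 1 (replace /wx/4 26): {"h":[24,73,32,35,30],"n":{"c":65,"mwk":86},"wx":[57,30,6,74,26]}
After op 2 (add /h/5 65): {"h":[24,73,32,35,30,65],"n":{"c":65,"mwk":86},"wx":[57,30,6,74,26]}
After op 3 (add /wx/1 80): {"h":[24,73,32,35,30,65],"n":{"c":65,"mwk":86},"wx":[57,80,30,6,74,26]}
After op 4 (replace /wx 96): {"h":[24,73,32,35,30,65],"n":{"c":65,"mwk":86},"wx":96}
After op 5 (add /h/3 79): {"h":[24,73,32,79,35,30,65],"n":{"c":65,"mwk":86},"wx":96}
After op 6 (add /h/6 27): {"h":[24,73,32,79,35,30,27,65],"n":{"c":65,"mwk":86},"wx":96}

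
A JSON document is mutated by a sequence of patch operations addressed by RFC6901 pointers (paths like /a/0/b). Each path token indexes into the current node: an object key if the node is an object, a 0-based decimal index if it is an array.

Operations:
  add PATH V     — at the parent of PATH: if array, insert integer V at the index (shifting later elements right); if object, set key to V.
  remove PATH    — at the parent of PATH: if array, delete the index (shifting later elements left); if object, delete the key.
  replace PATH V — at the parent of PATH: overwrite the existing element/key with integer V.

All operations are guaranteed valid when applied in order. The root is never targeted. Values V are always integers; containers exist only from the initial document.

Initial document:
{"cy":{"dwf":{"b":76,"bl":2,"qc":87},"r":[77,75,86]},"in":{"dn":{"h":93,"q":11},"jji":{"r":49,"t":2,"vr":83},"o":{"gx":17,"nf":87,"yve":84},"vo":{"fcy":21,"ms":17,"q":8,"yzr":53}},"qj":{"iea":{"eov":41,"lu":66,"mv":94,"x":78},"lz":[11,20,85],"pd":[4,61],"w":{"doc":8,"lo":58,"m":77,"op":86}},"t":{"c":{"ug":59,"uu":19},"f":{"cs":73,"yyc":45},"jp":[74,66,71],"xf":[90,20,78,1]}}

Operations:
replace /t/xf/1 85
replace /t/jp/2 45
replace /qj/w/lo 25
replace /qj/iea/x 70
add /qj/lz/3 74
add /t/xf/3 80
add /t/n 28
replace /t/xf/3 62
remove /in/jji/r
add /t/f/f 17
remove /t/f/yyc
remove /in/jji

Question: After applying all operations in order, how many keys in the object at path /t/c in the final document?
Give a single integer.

After op 1 (replace /t/xf/1 85): {"cy":{"dwf":{"b":76,"bl":2,"qc":87},"r":[77,75,86]},"in":{"dn":{"h":93,"q":11},"jji":{"r":49,"t":2,"vr":83},"o":{"gx":17,"nf":87,"yve":84},"vo":{"fcy":21,"ms":17,"q":8,"yzr":53}},"qj":{"iea":{"eov":41,"lu":66,"mv":94,"x":78},"lz":[11,20,85],"pd":[4,61],"w":{"doc":8,"lo":58,"m":77,"op":86}},"t":{"c":{"ug":59,"uu":19},"f":{"cs":73,"yyc":45},"jp":[74,66,71],"xf":[90,85,78,1]}}
After op 2 (replace /t/jp/2 45): {"cy":{"dwf":{"b":76,"bl":2,"qc":87},"r":[77,75,86]},"in":{"dn":{"h":93,"q":11},"jji":{"r":49,"t":2,"vr":83},"o":{"gx":17,"nf":87,"yve":84},"vo":{"fcy":21,"ms":17,"q":8,"yzr":53}},"qj":{"iea":{"eov":41,"lu":66,"mv":94,"x":78},"lz":[11,20,85],"pd":[4,61],"w":{"doc":8,"lo":58,"m":77,"op":86}},"t":{"c":{"ug":59,"uu":19},"f":{"cs":73,"yyc":45},"jp":[74,66,45],"xf":[90,85,78,1]}}
After op 3 (replace /qj/w/lo 25): {"cy":{"dwf":{"b":76,"bl":2,"qc":87},"r":[77,75,86]},"in":{"dn":{"h":93,"q":11},"jji":{"r":49,"t":2,"vr":83},"o":{"gx":17,"nf":87,"yve":84},"vo":{"fcy":21,"ms":17,"q":8,"yzr":53}},"qj":{"iea":{"eov":41,"lu":66,"mv":94,"x":78},"lz":[11,20,85],"pd":[4,61],"w":{"doc":8,"lo":25,"m":77,"op":86}},"t":{"c":{"ug":59,"uu":19},"f":{"cs":73,"yyc":45},"jp":[74,66,45],"xf":[90,85,78,1]}}
After op 4 (replace /qj/iea/x 70): {"cy":{"dwf":{"b":76,"bl":2,"qc":87},"r":[77,75,86]},"in":{"dn":{"h":93,"q":11},"jji":{"r":49,"t":2,"vr":83},"o":{"gx":17,"nf":87,"yve":84},"vo":{"fcy":21,"ms":17,"q":8,"yzr":53}},"qj":{"iea":{"eov":41,"lu":66,"mv":94,"x":70},"lz":[11,20,85],"pd":[4,61],"w":{"doc":8,"lo":25,"m":77,"op":86}},"t":{"c":{"ug":59,"uu":19},"f":{"cs":73,"yyc":45},"jp":[74,66,45],"xf":[90,85,78,1]}}
After op 5 (add /qj/lz/3 74): {"cy":{"dwf":{"b":76,"bl":2,"qc":87},"r":[77,75,86]},"in":{"dn":{"h":93,"q":11},"jji":{"r":49,"t":2,"vr":83},"o":{"gx":17,"nf":87,"yve":84},"vo":{"fcy":21,"ms":17,"q":8,"yzr":53}},"qj":{"iea":{"eov":41,"lu":66,"mv":94,"x":70},"lz":[11,20,85,74],"pd":[4,61],"w":{"doc":8,"lo":25,"m":77,"op":86}},"t":{"c":{"ug":59,"uu":19},"f":{"cs":73,"yyc":45},"jp":[74,66,45],"xf":[90,85,78,1]}}
After op 6 (add /t/xf/3 80): {"cy":{"dwf":{"b":76,"bl":2,"qc":87},"r":[77,75,86]},"in":{"dn":{"h":93,"q":11},"jji":{"r":49,"t":2,"vr":83},"o":{"gx":17,"nf":87,"yve":84},"vo":{"fcy":21,"ms":17,"q":8,"yzr":53}},"qj":{"iea":{"eov":41,"lu":66,"mv":94,"x":70},"lz":[11,20,85,74],"pd":[4,61],"w":{"doc":8,"lo":25,"m":77,"op":86}},"t":{"c":{"ug":59,"uu":19},"f":{"cs":73,"yyc":45},"jp":[74,66,45],"xf":[90,85,78,80,1]}}
After op 7 (add /t/n 28): {"cy":{"dwf":{"b":76,"bl":2,"qc":87},"r":[77,75,86]},"in":{"dn":{"h":93,"q":11},"jji":{"r":49,"t":2,"vr":83},"o":{"gx":17,"nf":87,"yve":84},"vo":{"fcy":21,"ms":17,"q":8,"yzr":53}},"qj":{"iea":{"eov":41,"lu":66,"mv":94,"x":70},"lz":[11,20,85,74],"pd":[4,61],"w":{"doc":8,"lo":25,"m":77,"op":86}},"t":{"c":{"ug":59,"uu":19},"f":{"cs":73,"yyc":45},"jp":[74,66,45],"n":28,"xf":[90,85,78,80,1]}}
After op 8 (replace /t/xf/3 62): {"cy":{"dwf":{"b":76,"bl":2,"qc":87},"r":[77,75,86]},"in":{"dn":{"h":93,"q":11},"jji":{"r":49,"t":2,"vr":83},"o":{"gx":17,"nf":87,"yve":84},"vo":{"fcy":21,"ms":17,"q":8,"yzr":53}},"qj":{"iea":{"eov":41,"lu":66,"mv":94,"x":70},"lz":[11,20,85,74],"pd":[4,61],"w":{"doc":8,"lo":25,"m":77,"op":86}},"t":{"c":{"ug":59,"uu":19},"f":{"cs":73,"yyc":45},"jp":[74,66,45],"n":28,"xf":[90,85,78,62,1]}}
After op 9 (remove /in/jji/r): {"cy":{"dwf":{"b":76,"bl":2,"qc":87},"r":[77,75,86]},"in":{"dn":{"h":93,"q":11},"jji":{"t":2,"vr":83},"o":{"gx":17,"nf":87,"yve":84},"vo":{"fcy":21,"ms":17,"q":8,"yzr":53}},"qj":{"iea":{"eov":41,"lu":66,"mv":94,"x":70},"lz":[11,20,85,74],"pd":[4,61],"w":{"doc":8,"lo":25,"m":77,"op":86}},"t":{"c":{"ug":59,"uu":19},"f":{"cs":73,"yyc":45},"jp":[74,66,45],"n":28,"xf":[90,85,78,62,1]}}
After op 10 (add /t/f/f 17): {"cy":{"dwf":{"b":76,"bl":2,"qc":87},"r":[77,75,86]},"in":{"dn":{"h":93,"q":11},"jji":{"t":2,"vr":83},"o":{"gx":17,"nf":87,"yve":84},"vo":{"fcy":21,"ms":17,"q":8,"yzr":53}},"qj":{"iea":{"eov":41,"lu":66,"mv":94,"x":70},"lz":[11,20,85,74],"pd":[4,61],"w":{"doc":8,"lo":25,"m":77,"op":86}},"t":{"c":{"ug":59,"uu":19},"f":{"cs":73,"f":17,"yyc":45},"jp":[74,66,45],"n":28,"xf":[90,85,78,62,1]}}
After op 11 (remove /t/f/yyc): {"cy":{"dwf":{"b":76,"bl":2,"qc":87},"r":[77,75,86]},"in":{"dn":{"h":93,"q":11},"jji":{"t":2,"vr":83},"o":{"gx":17,"nf":87,"yve":84},"vo":{"fcy":21,"ms":17,"q":8,"yzr":53}},"qj":{"iea":{"eov":41,"lu":66,"mv":94,"x":70},"lz":[11,20,85,74],"pd":[4,61],"w":{"doc":8,"lo":25,"m":77,"op":86}},"t":{"c":{"ug":59,"uu":19},"f":{"cs":73,"f":17},"jp":[74,66,45],"n":28,"xf":[90,85,78,62,1]}}
After op 12 (remove /in/jji): {"cy":{"dwf":{"b":76,"bl":2,"qc":87},"r":[77,75,86]},"in":{"dn":{"h":93,"q":11},"o":{"gx":17,"nf":87,"yve":84},"vo":{"fcy":21,"ms":17,"q":8,"yzr":53}},"qj":{"iea":{"eov":41,"lu":66,"mv":94,"x":70},"lz":[11,20,85,74],"pd":[4,61],"w":{"doc":8,"lo":25,"m":77,"op":86}},"t":{"c":{"ug":59,"uu":19},"f":{"cs":73,"f":17},"jp":[74,66,45],"n":28,"xf":[90,85,78,62,1]}}
Size at path /t/c: 2

Answer: 2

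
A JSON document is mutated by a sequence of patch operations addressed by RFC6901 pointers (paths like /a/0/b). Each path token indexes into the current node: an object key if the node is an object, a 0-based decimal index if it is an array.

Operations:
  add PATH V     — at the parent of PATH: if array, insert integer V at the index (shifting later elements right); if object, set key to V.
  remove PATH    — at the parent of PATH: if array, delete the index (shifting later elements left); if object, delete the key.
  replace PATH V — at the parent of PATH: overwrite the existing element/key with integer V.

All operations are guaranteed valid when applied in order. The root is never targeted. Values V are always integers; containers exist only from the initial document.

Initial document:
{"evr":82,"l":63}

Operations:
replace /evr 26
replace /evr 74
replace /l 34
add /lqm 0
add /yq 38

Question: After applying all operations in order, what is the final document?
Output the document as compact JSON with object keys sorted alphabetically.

After op 1 (replace /evr 26): {"evr":26,"l":63}
After op 2 (replace /evr 74): {"evr":74,"l":63}
After op 3 (replace /l 34): {"evr":74,"l":34}
After op 4 (add /lqm 0): {"evr":74,"l":34,"lqm":0}
After op 5 (add /yq 38): {"evr":74,"l":34,"lqm":0,"yq":38}

Answer: {"evr":74,"l":34,"lqm":0,"yq":38}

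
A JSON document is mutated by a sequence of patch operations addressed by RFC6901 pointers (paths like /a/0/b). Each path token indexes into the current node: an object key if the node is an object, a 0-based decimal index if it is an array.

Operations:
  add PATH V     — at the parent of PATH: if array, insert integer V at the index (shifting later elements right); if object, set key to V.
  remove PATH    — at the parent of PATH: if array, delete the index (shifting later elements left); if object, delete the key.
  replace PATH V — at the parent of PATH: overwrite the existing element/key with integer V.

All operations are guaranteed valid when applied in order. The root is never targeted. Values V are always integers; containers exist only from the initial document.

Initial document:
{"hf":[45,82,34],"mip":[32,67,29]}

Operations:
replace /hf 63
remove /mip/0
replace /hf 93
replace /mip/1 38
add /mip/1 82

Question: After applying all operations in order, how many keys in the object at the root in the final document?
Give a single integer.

After op 1 (replace /hf 63): {"hf":63,"mip":[32,67,29]}
After op 2 (remove /mip/0): {"hf":63,"mip":[67,29]}
After op 3 (replace /hf 93): {"hf":93,"mip":[67,29]}
After op 4 (replace /mip/1 38): {"hf":93,"mip":[67,38]}
After op 5 (add /mip/1 82): {"hf":93,"mip":[67,82,38]}
Size at the root: 2

Answer: 2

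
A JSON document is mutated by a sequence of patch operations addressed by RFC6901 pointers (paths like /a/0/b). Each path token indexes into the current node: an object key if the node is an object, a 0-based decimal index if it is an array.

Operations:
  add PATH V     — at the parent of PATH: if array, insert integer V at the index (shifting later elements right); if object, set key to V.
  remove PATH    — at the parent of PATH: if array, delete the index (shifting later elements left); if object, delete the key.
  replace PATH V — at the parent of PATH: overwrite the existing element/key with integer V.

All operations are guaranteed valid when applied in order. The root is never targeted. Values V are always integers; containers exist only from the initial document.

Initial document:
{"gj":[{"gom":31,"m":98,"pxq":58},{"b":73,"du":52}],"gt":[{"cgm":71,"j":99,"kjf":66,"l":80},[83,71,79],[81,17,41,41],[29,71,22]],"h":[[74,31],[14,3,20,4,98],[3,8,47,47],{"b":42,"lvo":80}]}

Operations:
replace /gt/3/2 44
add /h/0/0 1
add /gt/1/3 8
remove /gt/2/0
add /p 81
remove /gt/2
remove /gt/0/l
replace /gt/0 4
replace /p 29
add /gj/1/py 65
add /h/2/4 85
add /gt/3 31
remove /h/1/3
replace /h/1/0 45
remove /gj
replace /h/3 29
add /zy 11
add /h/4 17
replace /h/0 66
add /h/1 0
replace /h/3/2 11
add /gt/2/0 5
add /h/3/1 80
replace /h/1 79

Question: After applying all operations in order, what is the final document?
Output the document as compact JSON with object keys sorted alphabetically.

Answer: {"gt":[4,[83,71,79,8],[5,29,71,44],31],"h":[66,79,[45,3,20,98],[3,80,8,11,47,85],29,17],"p":29,"zy":11}

Derivation:
After op 1 (replace /gt/3/2 44): {"gj":[{"gom":31,"m":98,"pxq":58},{"b":73,"du":52}],"gt":[{"cgm":71,"j":99,"kjf":66,"l":80},[83,71,79],[81,17,41,41],[29,71,44]],"h":[[74,31],[14,3,20,4,98],[3,8,47,47],{"b":42,"lvo":80}]}
After op 2 (add /h/0/0 1): {"gj":[{"gom":31,"m":98,"pxq":58},{"b":73,"du":52}],"gt":[{"cgm":71,"j":99,"kjf":66,"l":80},[83,71,79],[81,17,41,41],[29,71,44]],"h":[[1,74,31],[14,3,20,4,98],[3,8,47,47],{"b":42,"lvo":80}]}
After op 3 (add /gt/1/3 8): {"gj":[{"gom":31,"m":98,"pxq":58},{"b":73,"du":52}],"gt":[{"cgm":71,"j":99,"kjf":66,"l":80},[83,71,79,8],[81,17,41,41],[29,71,44]],"h":[[1,74,31],[14,3,20,4,98],[3,8,47,47],{"b":42,"lvo":80}]}
After op 4 (remove /gt/2/0): {"gj":[{"gom":31,"m":98,"pxq":58},{"b":73,"du":52}],"gt":[{"cgm":71,"j":99,"kjf":66,"l":80},[83,71,79,8],[17,41,41],[29,71,44]],"h":[[1,74,31],[14,3,20,4,98],[3,8,47,47],{"b":42,"lvo":80}]}
After op 5 (add /p 81): {"gj":[{"gom":31,"m":98,"pxq":58},{"b":73,"du":52}],"gt":[{"cgm":71,"j":99,"kjf":66,"l":80},[83,71,79,8],[17,41,41],[29,71,44]],"h":[[1,74,31],[14,3,20,4,98],[3,8,47,47],{"b":42,"lvo":80}],"p":81}
After op 6 (remove /gt/2): {"gj":[{"gom":31,"m":98,"pxq":58},{"b":73,"du":52}],"gt":[{"cgm":71,"j":99,"kjf":66,"l":80},[83,71,79,8],[29,71,44]],"h":[[1,74,31],[14,3,20,4,98],[3,8,47,47],{"b":42,"lvo":80}],"p":81}
After op 7 (remove /gt/0/l): {"gj":[{"gom":31,"m":98,"pxq":58},{"b":73,"du":52}],"gt":[{"cgm":71,"j":99,"kjf":66},[83,71,79,8],[29,71,44]],"h":[[1,74,31],[14,3,20,4,98],[3,8,47,47],{"b":42,"lvo":80}],"p":81}
After op 8 (replace /gt/0 4): {"gj":[{"gom":31,"m":98,"pxq":58},{"b":73,"du":52}],"gt":[4,[83,71,79,8],[29,71,44]],"h":[[1,74,31],[14,3,20,4,98],[3,8,47,47],{"b":42,"lvo":80}],"p":81}
After op 9 (replace /p 29): {"gj":[{"gom":31,"m":98,"pxq":58},{"b":73,"du":52}],"gt":[4,[83,71,79,8],[29,71,44]],"h":[[1,74,31],[14,3,20,4,98],[3,8,47,47],{"b":42,"lvo":80}],"p":29}
After op 10 (add /gj/1/py 65): {"gj":[{"gom":31,"m":98,"pxq":58},{"b":73,"du":52,"py":65}],"gt":[4,[83,71,79,8],[29,71,44]],"h":[[1,74,31],[14,3,20,4,98],[3,8,47,47],{"b":42,"lvo":80}],"p":29}
After op 11 (add /h/2/4 85): {"gj":[{"gom":31,"m":98,"pxq":58},{"b":73,"du":52,"py":65}],"gt":[4,[83,71,79,8],[29,71,44]],"h":[[1,74,31],[14,3,20,4,98],[3,8,47,47,85],{"b":42,"lvo":80}],"p":29}
After op 12 (add /gt/3 31): {"gj":[{"gom":31,"m":98,"pxq":58},{"b":73,"du":52,"py":65}],"gt":[4,[83,71,79,8],[29,71,44],31],"h":[[1,74,31],[14,3,20,4,98],[3,8,47,47,85],{"b":42,"lvo":80}],"p":29}
After op 13 (remove /h/1/3): {"gj":[{"gom":31,"m":98,"pxq":58},{"b":73,"du":52,"py":65}],"gt":[4,[83,71,79,8],[29,71,44],31],"h":[[1,74,31],[14,3,20,98],[3,8,47,47,85],{"b":42,"lvo":80}],"p":29}
After op 14 (replace /h/1/0 45): {"gj":[{"gom":31,"m":98,"pxq":58},{"b":73,"du":52,"py":65}],"gt":[4,[83,71,79,8],[29,71,44],31],"h":[[1,74,31],[45,3,20,98],[3,8,47,47,85],{"b":42,"lvo":80}],"p":29}
After op 15 (remove /gj): {"gt":[4,[83,71,79,8],[29,71,44],31],"h":[[1,74,31],[45,3,20,98],[3,8,47,47,85],{"b":42,"lvo":80}],"p":29}
After op 16 (replace /h/3 29): {"gt":[4,[83,71,79,8],[29,71,44],31],"h":[[1,74,31],[45,3,20,98],[3,8,47,47,85],29],"p":29}
After op 17 (add /zy 11): {"gt":[4,[83,71,79,8],[29,71,44],31],"h":[[1,74,31],[45,3,20,98],[3,8,47,47,85],29],"p":29,"zy":11}
After op 18 (add /h/4 17): {"gt":[4,[83,71,79,8],[29,71,44],31],"h":[[1,74,31],[45,3,20,98],[3,8,47,47,85],29,17],"p":29,"zy":11}
After op 19 (replace /h/0 66): {"gt":[4,[83,71,79,8],[29,71,44],31],"h":[66,[45,3,20,98],[3,8,47,47,85],29,17],"p":29,"zy":11}
After op 20 (add /h/1 0): {"gt":[4,[83,71,79,8],[29,71,44],31],"h":[66,0,[45,3,20,98],[3,8,47,47,85],29,17],"p":29,"zy":11}
After op 21 (replace /h/3/2 11): {"gt":[4,[83,71,79,8],[29,71,44],31],"h":[66,0,[45,3,20,98],[3,8,11,47,85],29,17],"p":29,"zy":11}
After op 22 (add /gt/2/0 5): {"gt":[4,[83,71,79,8],[5,29,71,44],31],"h":[66,0,[45,3,20,98],[3,8,11,47,85],29,17],"p":29,"zy":11}
After op 23 (add /h/3/1 80): {"gt":[4,[83,71,79,8],[5,29,71,44],31],"h":[66,0,[45,3,20,98],[3,80,8,11,47,85],29,17],"p":29,"zy":11}
After op 24 (replace /h/1 79): {"gt":[4,[83,71,79,8],[5,29,71,44],31],"h":[66,79,[45,3,20,98],[3,80,8,11,47,85],29,17],"p":29,"zy":11}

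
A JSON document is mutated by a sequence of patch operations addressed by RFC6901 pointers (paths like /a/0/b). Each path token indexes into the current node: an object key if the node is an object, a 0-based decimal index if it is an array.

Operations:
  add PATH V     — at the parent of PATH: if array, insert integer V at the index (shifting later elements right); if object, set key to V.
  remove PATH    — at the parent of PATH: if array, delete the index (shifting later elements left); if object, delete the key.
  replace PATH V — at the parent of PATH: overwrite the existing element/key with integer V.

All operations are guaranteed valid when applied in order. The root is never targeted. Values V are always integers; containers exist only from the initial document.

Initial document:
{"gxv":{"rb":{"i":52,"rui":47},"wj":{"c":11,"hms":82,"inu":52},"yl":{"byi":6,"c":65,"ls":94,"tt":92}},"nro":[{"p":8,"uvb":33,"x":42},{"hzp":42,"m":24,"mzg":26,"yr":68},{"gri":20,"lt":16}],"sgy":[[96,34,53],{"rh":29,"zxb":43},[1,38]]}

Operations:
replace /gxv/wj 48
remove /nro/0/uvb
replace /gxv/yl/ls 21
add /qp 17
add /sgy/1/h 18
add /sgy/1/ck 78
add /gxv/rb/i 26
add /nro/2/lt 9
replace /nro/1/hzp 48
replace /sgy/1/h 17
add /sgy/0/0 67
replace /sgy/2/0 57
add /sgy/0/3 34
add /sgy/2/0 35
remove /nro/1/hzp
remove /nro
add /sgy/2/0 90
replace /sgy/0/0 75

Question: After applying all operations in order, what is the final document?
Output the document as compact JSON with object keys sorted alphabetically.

After op 1 (replace /gxv/wj 48): {"gxv":{"rb":{"i":52,"rui":47},"wj":48,"yl":{"byi":6,"c":65,"ls":94,"tt":92}},"nro":[{"p":8,"uvb":33,"x":42},{"hzp":42,"m":24,"mzg":26,"yr":68},{"gri":20,"lt":16}],"sgy":[[96,34,53],{"rh":29,"zxb":43},[1,38]]}
After op 2 (remove /nro/0/uvb): {"gxv":{"rb":{"i":52,"rui":47},"wj":48,"yl":{"byi":6,"c":65,"ls":94,"tt":92}},"nro":[{"p":8,"x":42},{"hzp":42,"m":24,"mzg":26,"yr":68},{"gri":20,"lt":16}],"sgy":[[96,34,53],{"rh":29,"zxb":43},[1,38]]}
After op 3 (replace /gxv/yl/ls 21): {"gxv":{"rb":{"i":52,"rui":47},"wj":48,"yl":{"byi":6,"c":65,"ls":21,"tt":92}},"nro":[{"p":8,"x":42},{"hzp":42,"m":24,"mzg":26,"yr":68},{"gri":20,"lt":16}],"sgy":[[96,34,53],{"rh":29,"zxb":43},[1,38]]}
After op 4 (add /qp 17): {"gxv":{"rb":{"i":52,"rui":47},"wj":48,"yl":{"byi":6,"c":65,"ls":21,"tt":92}},"nro":[{"p":8,"x":42},{"hzp":42,"m":24,"mzg":26,"yr":68},{"gri":20,"lt":16}],"qp":17,"sgy":[[96,34,53],{"rh":29,"zxb":43},[1,38]]}
After op 5 (add /sgy/1/h 18): {"gxv":{"rb":{"i":52,"rui":47},"wj":48,"yl":{"byi":6,"c":65,"ls":21,"tt":92}},"nro":[{"p":8,"x":42},{"hzp":42,"m":24,"mzg":26,"yr":68},{"gri":20,"lt":16}],"qp":17,"sgy":[[96,34,53],{"h":18,"rh":29,"zxb":43},[1,38]]}
After op 6 (add /sgy/1/ck 78): {"gxv":{"rb":{"i":52,"rui":47},"wj":48,"yl":{"byi":6,"c":65,"ls":21,"tt":92}},"nro":[{"p":8,"x":42},{"hzp":42,"m":24,"mzg":26,"yr":68},{"gri":20,"lt":16}],"qp":17,"sgy":[[96,34,53],{"ck":78,"h":18,"rh":29,"zxb":43},[1,38]]}
After op 7 (add /gxv/rb/i 26): {"gxv":{"rb":{"i":26,"rui":47},"wj":48,"yl":{"byi":6,"c":65,"ls":21,"tt":92}},"nro":[{"p":8,"x":42},{"hzp":42,"m":24,"mzg":26,"yr":68},{"gri":20,"lt":16}],"qp":17,"sgy":[[96,34,53],{"ck":78,"h":18,"rh":29,"zxb":43},[1,38]]}
After op 8 (add /nro/2/lt 9): {"gxv":{"rb":{"i":26,"rui":47},"wj":48,"yl":{"byi":6,"c":65,"ls":21,"tt":92}},"nro":[{"p":8,"x":42},{"hzp":42,"m":24,"mzg":26,"yr":68},{"gri":20,"lt":9}],"qp":17,"sgy":[[96,34,53],{"ck":78,"h":18,"rh":29,"zxb":43},[1,38]]}
After op 9 (replace /nro/1/hzp 48): {"gxv":{"rb":{"i":26,"rui":47},"wj":48,"yl":{"byi":6,"c":65,"ls":21,"tt":92}},"nro":[{"p":8,"x":42},{"hzp":48,"m":24,"mzg":26,"yr":68},{"gri":20,"lt":9}],"qp":17,"sgy":[[96,34,53],{"ck":78,"h":18,"rh":29,"zxb":43},[1,38]]}
After op 10 (replace /sgy/1/h 17): {"gxv":{"rb":{"i":26,"rui":47},"wj":48,"yl":{"byi":6,"c":65,"ls":21,"tt":92}},"nro":[{"p":8,"x":42},{"hzp":48,"m":24,"mzg":26,"yr":68},{"gri":20,"lt":9}],"qp":17,"sgy":[[96,34,53],{"ck":78,"h":17,"rh":29,"zxb":43},[1,38]]}
After op 11 (add /sgy/0/0 67): {"gxv":{"rb":{"i":26,"rui":47},"wj":48,"yl":{"byi":6,"c":65,"ls":21,"tt":92}},"nro":[{"p":8,"x":42},{"hzp":48,"m":24,"mzg":26,"yr":68},{"gri":20,"lt":9}],"qp":17,"sgy":[[67,96,34,53],{"ck":78,"h":17,"rh":29,"zxb":43},[1,38]]}
After op 12 (replace /sgy/2/0 57): {"gxv":{"rb":{"i":26,"rui":47},"wj":48,"yl":{"byi":6,"c":65,"ls":21,"tt":92}},"nro":[{"p":8,"x":42},{"hzp":48,"m":24,"mzg":26,"yr":68},{"gri":20,"lt":9}],"qp":17,"sgy":[[67,96,34,53],{"ck":78,"h":17,"rh":29,"zxb":43},[57,38]]}
After op 13 (add /sgy/0/3 34): {"gxv":{"rb":{"i":26,"rui":47},"wj":48,"yl":{"byi":6,"c":65,"ls":21,"tt":92}},"nro":[{"p":8,"x":42},{"hzp":48,"m":24,"mzg":26,"yr":68},{"gri":20,"lt":9}],"qp":17,"sgy":[[67,96,34,34,53],{"ck":78,"h":17,"rh":29,"zxb":43},[57,38]]}
After op 14 (add /sgy/2/0 35): {"gxv":{"rb":{"i":26,"rui":47},"wj":48,"yl":{"byi":6,"c":65,"ls":21,"tt":92}},"nro":[{"p":8,"x":42},{"hzp":48,"m":24,"mzg":26,"yr":68},{"gri":20,"lt":9}],"qp":17,"sgy":[[67,96,34,34,53],{"ck":78,"h":17,"rh":29,"zxb":43},[35,57,38]]}
After op 15 (remove /nro/1/hzp): {"gxv":{"rb":{"i":26,"rui":47},"wj":48,"yl":{"byi":6,"c":65,"ls":21,"tt":92}},"nro":[{"p":8,"x":42},{"m":24,"mzg":26,"yr":68},{"gri":20,"lt":9}],"qp":17,"sgy":[[67,96,34,34,53],{"ck":78,"h":17,"rh":29,"zxb":43},[35,57,38]]}
After op 16 (remove /nro): {"gxv":{"rb":{"i":26,"rui":47},"wj":48,"yl":{"byi":6,"c":65,"ls":21,"tt":92}},"qp":17,"sgy":[[67,96,34,34,53],{"ck":78,"h":17,"rh":29,"zxb":43},[35,57,38]]}
After op 17 (add /sgy/2/0 90): {"gxv":{"rb":{"i":26,"rui":47},"wj":48,"yl":{"byi":6,"c":65,"ls":21,"tt":92}},"qp":17,"sgy":[[67,96,34,34,53],{"ck":78,"h":17,"rh":29,"zxb":43},[90,35,57,38]]}
After op 18 (replace /sgy/0/0 75): {"gxv":{"rb":{"i":26,"rui":47},"wj":48,"yl":{"byi":6,"c":65,"ls":21,"tt":92}},"qp":17,"sgy":[[75,96,34,34,53],{"ck":78,"h":17,"rh":29,"zxb":43},[90,35,57,38]]}

Answer: {"gxv":{"rb":{"i":26,"rui":47},"wj":48,"yl":{"byi":6,"c":65,"ls":21,"tt":92}},"qp":17,"sgy":[[75,96,34,34,53],{"ck":78,"h":17,"rh":29,"zxb":43},[90,35,57,38]]}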